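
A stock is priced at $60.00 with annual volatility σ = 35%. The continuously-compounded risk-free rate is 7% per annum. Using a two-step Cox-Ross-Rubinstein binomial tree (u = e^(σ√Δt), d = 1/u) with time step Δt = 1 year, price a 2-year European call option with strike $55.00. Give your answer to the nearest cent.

CRR parameters: u = e^(σ√Δt) = e^(0.35·√1) = 1.4191, d = 1/u = 0.7047
Per-period rate: rΔt = 0.07·1 = 0.07, so R = e^0.07 = 1.0725
Risk-neutral probability p = (e^0.07 − 0.7047)/(1.4191 − 0.7047) = 0.3678/0.7144 = 0.5149
Terminal stock prices: S_uu = 120.8, S_ud = 60, S_dd = 29.8
Terminal payoffs (S − K): max(65.83, 0) = 65.83, max(5, 0) = 5, max(-25.2, 0) = 0
Node u (S = 85.14): V_u = e^(−0.07)·[0.5149·65.8252 + 0.4851·5.0000] = 33.8624
Node d (S = 42.28): V_d = e^(−0.07)·[0.5149·5.0000 + 0.4851·0.0000] = 2.4004
Node 0 (S = 60): V_0 = e^(−0.07)·[0.5149·33.8624 + 0.4851·2.4004] = 17.3421

$17.34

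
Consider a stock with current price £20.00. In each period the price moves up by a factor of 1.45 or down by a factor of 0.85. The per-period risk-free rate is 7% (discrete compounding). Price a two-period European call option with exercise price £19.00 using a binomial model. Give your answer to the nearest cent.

£5.00

Risk-neutral probability p = (1 + 0.07 − 0.85)/(1.45 − 0.85) = 0.2200/0.6000 = 0.3667
Terminal stock prices: S_uu = 42.05, S_ud = 24.65, S_dd = 14.45
Terminal payoffs (S − K): max(23.05, 0) = 23.05, max(5.65, 0) = 5.65, max(-4.55, 0) = 0
Node u (S = 29): V_u = 1/1.07·[0.3667·23.0500 + 0.6333·5.6500] = 11.2430
Node d (S = 17): V_d = 1/1.07·[0.3667·5.6500 + 0.6333·0.0000] = 1.9361
Node 0 (S = 20): V_0 = 1/1.07·[0.3667·11.2430 + 0.6333·1.9361] = 4.9987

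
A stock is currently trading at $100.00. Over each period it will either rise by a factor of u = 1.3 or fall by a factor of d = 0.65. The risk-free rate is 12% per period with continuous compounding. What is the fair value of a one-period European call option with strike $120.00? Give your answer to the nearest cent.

Risk-neutral probability p = (e^0.12 − 0.65)/(1.3 − 0.65) = 0.4775/0.6500 = 0.7346
Terminal stock prices: S_u = 130, S_d = 65
Terminal payoffs (S − K): max(10, 0) = 10, max(-55, 0) = 0
Node 0 (S = 100): V_0 = e^(−0.12)·[0.7346·10.0000 + 0.2654·0.0000] = 6.5154

$6.52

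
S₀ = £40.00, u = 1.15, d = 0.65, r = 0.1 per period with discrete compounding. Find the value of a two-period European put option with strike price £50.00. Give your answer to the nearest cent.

£3.26

Risk-neutral probability p = (1 + 0.1 − 0.65)/(1.15 − 0.65) = 0.4500/0.5000 = 0.9000
Terminal stock prices: S_uu = 52.9, S_ud = 29.9, S_dd = 16.9
Terminal payoffs (K − S): max(-2.9, 0) = 0, max(20.1, 0) = 20.1, max(33.1, 0) = 33.1
Node u (S = 46): V_u = 1/1.1·[0.9000·0.0000 + 0.1000·20.1000] = 1.8273
Node d (S = 26): V_d = 1/1.1·[0.9000·20.1000 + 0.1000·33.1000] = 19.4545
Node 0 (S = 40): V_0 = 1/1.1·[0.9000·1.8273 + 0.1000·19.4545] = 3.2636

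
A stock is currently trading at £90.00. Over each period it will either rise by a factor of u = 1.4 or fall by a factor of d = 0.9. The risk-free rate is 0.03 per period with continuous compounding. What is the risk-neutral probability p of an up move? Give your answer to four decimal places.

Risk-neutral probability p = (e^0.03 − 0.9)/(1.4 − 0.9) = 0.1305/0.5000 = 0.2609

p = 0.2609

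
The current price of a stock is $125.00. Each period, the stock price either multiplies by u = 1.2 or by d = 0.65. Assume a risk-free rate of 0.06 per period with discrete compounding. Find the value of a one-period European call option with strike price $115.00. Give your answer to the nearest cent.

Risk-neutral probability p = (1 + 0.06 − 0.65)/(1.2 − 0.65) = 0.4100/0.5500 = 0.7455
Terminal stock prices: S_u = 150, S_d = 81.25
Terminal payoffs (S − K): max(35, 0) = 35, max(-33.75, 0) = 0
Node 0 (S = 125): V_0 = 1/1.06·[0.7455·35.0000 + 0.2545·0.0000] = 24.6141

$24.61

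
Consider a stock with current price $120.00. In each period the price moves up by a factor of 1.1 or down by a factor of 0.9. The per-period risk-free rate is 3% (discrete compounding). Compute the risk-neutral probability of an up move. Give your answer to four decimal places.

Risk-neutral probability p = (1 + 0.03 − 0.9)/(1.1 − 0.9) = 0.1300/0.2000 = 0.6500

p = 0.6500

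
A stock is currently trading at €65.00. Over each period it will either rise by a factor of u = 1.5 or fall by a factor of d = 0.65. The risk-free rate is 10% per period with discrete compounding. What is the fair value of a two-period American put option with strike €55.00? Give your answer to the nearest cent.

€5.45

Risk-neutral probability p = (1 + 0.1 − 0.65)/(1.5 − 0.65) = 0.4500/0.8500 = 0.5294
Terminal stock prices: S_uu = 146.2, S_ud = 63.38, S_dd = 27.46
Terminal payoffs (K − S): max(-91.25, 0) = 0, max(-8.375, 0) = 0, max(27.54, 0) = 27.54
Node u (S = 97.5): continuation = 1/1.1·[0.5294·0.0000 + 0.4706·0.0000] = 0.0000; exercise value = 0.0000 ≤ continuation, so V_u = 0.0000
Node d (S = 42.25): continuation = 1/1.1·[0.5294·0.0000 + 0.4706·27.5375] = 11.7807; exercise value = 12.7500 > continuation, so V_d = 12.7500 (exercise)
Node 0 (S = 65): continuation = 1/1.1·[0.5294·0.0000 + 0.4706·12.7500] = 5.4545; exercise value = 0.0000 ≤ continuation, so V_0 = 5.4545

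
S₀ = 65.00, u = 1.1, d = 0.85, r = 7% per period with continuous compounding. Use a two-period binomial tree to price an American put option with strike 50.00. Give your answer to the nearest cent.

0.03

Risk-neutral probability p = (e^0.07 − 0.85)/(1.1 − 0.85) = 0.2225/0.2500 = 0.8900
Terminal stock prices: S_uu = 78.65, S_ud = 60.77, S_dd = 46.96
Terminal payoffs (K − S): max(-28.65, 0) = 0, max(-10.77, 0) = 0, max(3.038, 0) = 3.038
Node u (S = 71.5): continuation = e^(−0.07)·[0.8900·0.0000 + 0.1100·0.0000] = 0.0000; exercise value = 0.0000 ≤ continuation, so V_u = 0.0000
Node d (S = 55.25): continuation = e^(−0.07)·[0.8900·0.0000 + 0.1100·3.0375] = 0.3114; exercise value = 0.0000 ≤ continuation, so V_d = 0.3114
Node 0 (S = 65): continuation = e^(−0.07)·[0.8900·0.0000 + 0.1100·0.3114] = 0.0319; exercise value = 0.0000 ≤ continuation, so V_0 = 0.0319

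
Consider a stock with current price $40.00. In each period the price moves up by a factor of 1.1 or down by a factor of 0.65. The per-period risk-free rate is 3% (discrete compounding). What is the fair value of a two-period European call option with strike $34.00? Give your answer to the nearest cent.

Risk-neutral probability p = (1 + 0.03 − 0.65)/(1.1 − 0.65) = 0.3800/0.4500 = 0.8444
Terminal stock prices: S_uu = 48.4, S_ud = 28.6, S_dd = 16.9
Terminal payoffs (S − K): max(14.4, 0) = 14.4, max(-5.4, 0) = 0, max(-17.1, 0) = 0
Node u (S = 44): V_u = 1/1.03·[0.8444·14.4000 + 0.1556·0.0000] = 11.8058
Node d (S = 26): V_d = 1/1.03·[0.8444·0.0000 + 0.1556·0.0000] = 0.0000
Node 0 (S = 40): V_0 = 1/1.03·[0.8444·11.8058 + 0.1556·0.0000] = 9.6790

$9.68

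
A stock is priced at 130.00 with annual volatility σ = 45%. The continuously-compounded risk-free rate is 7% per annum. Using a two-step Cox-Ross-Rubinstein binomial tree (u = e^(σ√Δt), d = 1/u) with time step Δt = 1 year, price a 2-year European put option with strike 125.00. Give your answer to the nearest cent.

17.80

CRR parameters: u = e^(σ√Δt) = e^(0.45·√1) = 1.5683, d = 1/u = 0.6376
Per-period rate: rΔt = 0.07·1 = 0.07, so R = e^0.07 = 1.0725
Risk-neutral probability p = (e^0.07 − 0.6376)/(1.5683 − 0.6376) = 0.4349/0.9307 = 0.4673
Terminal stock prices: S_uu = 319.7, S_ud = 130, S_dd = 52.85
Terminal payoffs (K − S): max(-194.7, 0) = 0, max(-5, 0) = 0, max(72.15, 0) = 72.15
Node u (S = 203.9): V_u = e^(−0.07)·[0.4673·0.0000 + 0.5327·0.0000] = 0.0000
Node d (S = 82.89): V_d = e^(−0.07)·[0.4673·0.0000 + 0.5327·72.1459] = 35.8360
Node 0 (S = 130): V_0 = e^(−0.07)·[0.4673·0.0000 + 0.5327·35.8360] = 17.8003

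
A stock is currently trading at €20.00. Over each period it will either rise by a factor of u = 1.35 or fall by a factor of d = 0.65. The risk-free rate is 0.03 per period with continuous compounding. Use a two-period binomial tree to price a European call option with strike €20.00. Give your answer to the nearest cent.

Risk-neutral probability p = (e^0.03 − 0.65)/(1.35 − 0.65) = 0.3805/0.7000 = 0.5435
Terminal stock prices: S_uu = 36.45, S_ud = 17.55, S_dd = 8.45
Terminal payoffs (S − K): max(16.45, 0) = 16.45, max(-2.45, 0) = 0, max(-11.55, 0) = 0
Node u (S = 27): V_u = e^(−0.03)·[0.5435·16.4500 + 0.4565·0.0000] = 8.6764
Node d (S = 13): V_d = e^(−0.03)·[0.5435·0.0000 + 0.4565·0.0000] = 0.0000
Node 0 (S = 20): V_0 = e^(−0.03)·[0.5435·8.6764 + 0.4565·0.0000] = 4.5763

€4.58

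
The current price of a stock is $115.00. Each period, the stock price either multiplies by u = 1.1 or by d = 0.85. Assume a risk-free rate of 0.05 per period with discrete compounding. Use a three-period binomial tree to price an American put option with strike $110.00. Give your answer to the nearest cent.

Risk-neutral probability p = (1 + 0.05 − 0.85)/(1.1 − 0.85) = 0.2000/0.2500 = 0.8000
Terminal stock prices: S_uuu = 153.1, S_uud = 118.3, S_udd = 91.4, S_ddd = 70.62
Terminal payoffs (K − S): max(-43.07, 0) = 0, max(-8.278, 0) = 0, max(18.6, 0) = 18.6, max(39.38, 0) = 39.38
Node uu (S = 139.2): continuation = 1/1.05·[0.8000·0.0000 + 0.2000·0.0000] = 0.0000; exercise value = 0.0000 ≤ continuation, so V_uu = 0.0000
Node ud (S = 107.5): continuation = 1/1.05·[0.8000·0.0000 + 0.2000·18.6038] = 3.5436; exercise value = 2.4750 ≤ continuation, so V_ud = 3.5436
Node dd (S = 83.09): continuation = 1/1.05·[0.8000·18.6038 + 0.2000·39.3756] = 21.6744; exercise value = 26.9125 > continuation, so V_dd = 26.9125 (exercise)
Node u (S = 126.5): continuation = 1/1.05·[0.8000·0.0000 + 0.2000·3.5436] = 0.6750; exercise value = 0.0000 ≤ continuation, so V_u = 0.6750
Node d (S = 97.75): continuation = 1/1.05·[0.8000·3.5436 + 0.2000·26.9125] = 7.8261; exercise value = 12.2500 > continuation, so V_d = 12.2500 (exercise)
Node 0 (S = 115): continuation = 1/1.05·[0.8000·0.6750 + 0.2000·12.2500] = 2.8476; exercise value = 0.0000 ≤ continuation, so V_0 = 2.8476

$2.85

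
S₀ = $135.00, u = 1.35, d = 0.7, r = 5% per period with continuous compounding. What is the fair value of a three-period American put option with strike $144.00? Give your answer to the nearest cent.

$27.01

Risk-neutral probability p = (e^0.05 − 0.7)/(1.35 − 0.7) = 0.3513/0.6500 = 0.5404
Terminal stock prices: S_uuu = 332.2, S_uud = 172.2, S_udd = 89.3, S_ddd = 46.3
Terminal payoffs (K − S): max(-188.2, 0) = 0, max(-28.23, 0) = 0, max(54.7, 0) = 54.7, max(97.7, 0) = 97.7
Node uu (S = 246): continuation = e^(−0.05)·[0.5404·0.0000 + 0.4596·0.0000] = 0.0000; exercise value = 0.0000 ≤ continuation, so V_uu = 0.0000
Node ud (S = 127.6): continuation = e^(−0.05)·[0.5404·0.0000 + 0.4596·54.6975] = 23.9120; exercise value = 16.4250 ≤ continuation, so V_ud = 23.9120
Node dd (S = 66.15): continuation = e^(−0.05)·[0.5404·54.6975 + 0.4596·97.6950] = 70.8270; exercise value = 77.8500 > continuation, so V_dd = 77.8500 (exercise)
Node u (S = 182.2): continuation = e^(−0.05)·[0.5404·0.0000 + 0.4596·23.9120] = 10.4536; exercise value = 0.0000 ≤ continuation, so V_u = 10.4536
Node d (S = 94.5): continuation = e^(−0.05)·[0.5404·23.9120 + 0.4596·77.8500] = 46.3258; exercise value = 49.5000 > continuation, so V_d = 49.5000 (exercise)
Node 0 (S = 135): continuation = e^(−0.05)·[0.5404·10.4536 + 0.4596·49.5000] = 27.0136; exercise value = 9.0000 ≤ continuation, so V_0 = 27.0136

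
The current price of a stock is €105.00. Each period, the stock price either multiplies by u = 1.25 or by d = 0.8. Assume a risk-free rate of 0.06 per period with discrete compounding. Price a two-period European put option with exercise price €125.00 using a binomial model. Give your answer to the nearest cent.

Risk-neutral probability p = (1 + 0.06 − 0.8)/(1.25 − 0.8) = 0.2600/0.4500 = 0.5778
Terminal stock prices: S_uu = 164.1, S_ud = 105, S_dd = 67.2
Terminal payoffs (K − S): max(-39.06, 0) = 0, max(20, 0) = 20, max(57.8, 0) = 57.8
Node u (S = 131.2): V_u = 1/1.06·[0.5778·0.0000 + 0.4222·20.0000] = 7.9665
Node d (S = 84): V_d = 1/1.06·[0.5778·20.0000 + 0.4222·57.8000] = 33.9245
Node 0 (S = 105): V_0 = 1/1.06·[0.5778·7.9665 + 0.4222·33.9245] = 17.8552

€17.86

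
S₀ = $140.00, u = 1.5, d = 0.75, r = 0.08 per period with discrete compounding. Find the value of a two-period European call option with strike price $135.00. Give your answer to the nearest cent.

Risk-neutral probability p = (1 + 0.08 − 0.75)/(1.5 − 0.75) = 0.3300/0.7500 = 0.4400
Terminal stock prices: S_uu = 315, S_ud = 157.5, S_dd = 78.75
Terminal payoffs (S − K): max(180, 0) = 180, max(22.5, 0) = 22.5, max(-56.25, 0) = 0
Node u (S = 210): V_u = 1/1.08·[0.4400·180.0000 + 0.5600·22.5000] = 85.0000
Node d (S = 105): V_d = 1/1.08·[0.4400·22.5000 + 0.5600·0.0000] = 9.1667
Node 0 (S = 140): V_0 = 1/1.08·[0.4400·85.0000 + 0.5600·9.1667] = 39.3827

$39.38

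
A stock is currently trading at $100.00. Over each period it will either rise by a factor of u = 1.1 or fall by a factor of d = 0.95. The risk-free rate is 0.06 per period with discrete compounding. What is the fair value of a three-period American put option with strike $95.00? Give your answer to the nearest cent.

Risk-neutral probability p = (1 + 0.06 − 0.95)/(1.1 − 0.95) = 0.1100/0.1500 = 0.7333
Terminal stock prices: S_uuu = 133.1, S_uud = 115, S_udd = 99.28, S_ddd = 85.74
Terminal payoffs (K − S): max(-38.1, 0) = 0, max(-19.95, 0) = 0, max(-4.275, 0) = 0, max(9.263, 0) = 9.263
Node uu (S = 121): continuation = 1/1.06·[0.7333·0.0000 + 0.2667·0.0000] = 0.0000; exercise value = 0.0000 ≤ continuation, so V_uu = 0.0000
Node ud (S = 104.5): continuation = 1/1.06·[0.7333·0.0000 + 0.2667·0.0000] = 0.0000; exercise value = 0.0000 ≤ continuation, so V_ud = 0.0000
Node dd (S = 90.25): continuation = 1/1.06·[0.7333·0.0000 + 0.2667·9.2625] = 2.3302; exercise value = 4.7500 > continuation, so V_dd = 4.7500 (exercise)
Node u (S = 110): continuation = 1/1.06·[0.7333·0.0000 + 0.2667·0.0000] = 0.0000; exercise value = 0.0000 ≤ continuation, so V_u = 0.0000
Node d (S = 95): continuation = 1/1.06·[0.7333·0.0000 + 0.2667·4.7500] = 1.1950; exercise value = 0.0000 ≤ continuation, so V_d = 1.1950
Node 0 (S = 100): continuation = 1/1.06·[0.7333·0.0000 + 0.2667·1.1950] = 0.3006; exercise value = 0.0000 ≤ continuation, so V_0 = 0.3006

$0.30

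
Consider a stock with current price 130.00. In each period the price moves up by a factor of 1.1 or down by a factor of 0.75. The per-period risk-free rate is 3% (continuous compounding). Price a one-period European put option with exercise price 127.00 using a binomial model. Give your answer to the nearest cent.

Risk-neutral probability p = (e^0.03 − 0.75)/(1.1 − 0.75) = 0.2805/0.3500 = 0.8013
Terminal stock prices: S_u = 143, S_d = 97.5
Terminal payoffs (K − S): max(-16, 0) = 0, max(29.5, 0) = 29.5
Node 0 (S = 130): V_0 = e^(−0.03)·[0.8013·0.0000 + 0.1987·29.5000] = 5.6885

5.69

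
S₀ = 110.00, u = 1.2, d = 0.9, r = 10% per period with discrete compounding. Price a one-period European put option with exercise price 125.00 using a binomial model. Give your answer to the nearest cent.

Risk-neutral probability p = (1 + 0.1 − 0.9)/(1.2 − 0.9) = 0.2000/0.3000 = 0.6667
Terminal stock prices: S_u = 132, S_d = 99
Terminal payoffs (K − S): max(-7, 0) = 0, max(26, 0) = 26
Node 0 (S = 110): V_0 = 1/1.1·[0.6667·0.0000 + 0.3333·26.0000] = 7.8788

7.88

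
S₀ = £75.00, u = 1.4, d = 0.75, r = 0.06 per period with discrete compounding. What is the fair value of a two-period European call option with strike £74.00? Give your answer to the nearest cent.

Risk-neutral probability p = (1 + 0.06 − 0.75)/(1.4 − 0.75) = 0.3100/0.6500 = 0.4769
Terminal stock prices: S_uu = 147, S_ud = 78.75, S_dd = 42.19
Terminal payoffs (S − K): max(73, 0) = 73, max(4.75, 0) = 4.75, max(-31.81, 0) = 0
Node u (S = 105): V_u = 1/1.06·[0.4769·73.0000 + 0.5231·4.7500] = 35.1887
Node d (S = 56.25): V_d = 1/1.06·[0.4769·4.7500 + 0.5231·0.0000] = 2.1372
Node 0 (S = 75): V_0 = 1/1.06·[0.4769·35.1887 + 0.5231·2.1372] = 16.8870

£16.89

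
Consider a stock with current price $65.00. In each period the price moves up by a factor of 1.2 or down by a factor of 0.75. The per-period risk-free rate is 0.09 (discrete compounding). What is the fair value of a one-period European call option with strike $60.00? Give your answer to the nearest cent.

Risk-neutral probability p = (1 + 0.09 − 0.75)/(1.2 − 0.75) = 0.3400/0.4500 = 0.7556
Terminal stock prices: S_u = 78, S_d = 48.75
Terminal payoffs (S − K): max(18, 0) = 18, max(-11.25, 0) = 0
Node 0 (S = 65): V_0 = 1/1.09·[0.7556·18.0000 + 0.2444·0.0000] = 12.4771

$12.48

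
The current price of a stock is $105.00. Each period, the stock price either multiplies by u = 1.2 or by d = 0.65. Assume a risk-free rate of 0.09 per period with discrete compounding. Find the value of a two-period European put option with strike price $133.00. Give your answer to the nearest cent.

$16.75

Risk-neutral probability p = (1 + 0.09 − 0.65)/(1.2 − 0.65) = 0.4400/0.5500 = 0.8000
Terminal stock prices: S_uu = 151.2, S_ud = 81.9, S_dd = 44.36
Terminal payoffs (K − S): max(-18.2, 0) = 0, max(51.1, 0) = 51.1, max(88.64, 0) = 88.64
Node u (S = 126): V_u = 1/1.09·[0.8000·0.0000 + 0.2000·51.1000] = 9.3761
Node d (S = 68.25): V_d = 1/1.09·[0.8000·51.1000 + 0.2000·88.6375] = 53.7683
Node 0 (S = 105): V_0 = 1/1.09·[0.8000·9.3761 + 0.2000·53.7683] = 16.7473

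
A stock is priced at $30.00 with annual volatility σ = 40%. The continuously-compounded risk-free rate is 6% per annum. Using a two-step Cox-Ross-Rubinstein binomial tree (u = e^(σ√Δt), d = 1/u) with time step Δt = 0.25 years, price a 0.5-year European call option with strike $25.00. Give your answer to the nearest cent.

CRR parameters: u = e^(σ√Δt) = e^(0.4·√0.25) = 1.2214, d = 1/u = 0.8187
Per-period rate: rΔt = 0.06·0.25 = 0.015, so R = e^0.015 = 1.0151
Risk-neutral probability p = (e^0.015 − 0.8187)/(1.2214 − 0.8187) = 0.1964/0.4027 = 0.4877
Terminal stock prices: S_uu = 44.75, S_ud = 30, S_dd = 20.11
Terminal payoffs (S − K): max(19.75, 0) = 19.75, max(5, 0) = 5, max(-4.89, 0) = 0
Node u (S = 36.64): V_u = e^(−0.015)·[0.4877·19.7547 + 0.5123·5.0000] = 12.0143
Node d (S = 24.56): V_d = e^(−0.015)·[0.4877·5.0000 + 0.5123·0.0000] = 2.4022
Node 0 (S = 30): V_0 = e^(−0.015)·[0.4877·12.0143 + 0.5123·2.4022] = 6.9844

$6.98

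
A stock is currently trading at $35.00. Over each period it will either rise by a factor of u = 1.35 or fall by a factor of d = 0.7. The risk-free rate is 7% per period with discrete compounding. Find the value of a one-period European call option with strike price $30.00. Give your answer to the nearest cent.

$9.18

Risk-neutral probability p = (1 + 0.07 − 0.7)/(1.35 − 0.7) = 0.3700/0.6500 = 0.5692
Terminal stock prices: S_u = 47.25, S_d = 24.5
Terminal payoffs (S − K): max(17.25, 0) = 17.25, max(-5.5, 0) = 0
Node 0 (S = 35): V_0 = 1/1.07·[0.5692·17.2500 + 0.4308·0.0000] = 9.1769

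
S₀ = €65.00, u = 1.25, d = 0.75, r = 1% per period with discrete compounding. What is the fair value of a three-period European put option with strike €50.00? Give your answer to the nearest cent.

Risk-neutral probability p = (1 + 0.01 − 0.75)/(1.25 − 0.75) = 0.2600/0.5000 = 0.5200
Terminal stock prices: S_uuu = 127, S_uud = 76.17, S_udd = 45.7, S_ddd = 27.42
Terminal payoffs (K − S): max(-76.95, 0) = 0, max(-26.17, 0) = 0, max(4.297, 0) = 4.297, max(22.58, 0) = 22.58
Node uu (S = 101.6): V_uu = 1/1.01·[0.5200·0.0000 + 0.4800·0.0000] = 0.0000
Node ud (S = 60.94): V_ud = 1/1.01·[0.5200·0.0000 + 0.4800·4.2969] = 2.0421
Node dd (S = 36.56): V_dd = 1/1.01·[0.5200·4.2969 + 0.4800·22.5781] = 12.9425
Node u (S = 81.25): V_u = 1/1.01·[0.5200·0.0000 + 0.4800·2.0421] = 0.9705
Node d (S = 48.75): V_d = 1/1.01·[0.5200·2.0421 + 0.4800·12.9425] = 7.2022
Node 0 (S = 65): V_0 = 1/1.01·[0.5200·0.9705 + 0.4800·7.2022] = 3.9225

€3.92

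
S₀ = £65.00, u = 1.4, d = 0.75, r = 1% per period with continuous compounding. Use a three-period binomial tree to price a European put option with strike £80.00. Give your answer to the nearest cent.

£23.10

Risk-neutral probability p = (e^0.01 − 0.75)/(1.4 − 0.75) = 0.2601/0.6500 = 0.4001
Terminal stock prices: S_uuu = 178.4, S_uud = 95.55, S_udd = 51.19, S_ddd = 27.42
Terminal payoffs (K − S): max(-98.36, 0) = 0, max(-15.55, 0) = 0, max(28.81, 0) = 28.81, max(52.58, 0) = 52.58
Node uu (S = 127.4): V_uu = e^(−0.01)·[0.4001·0.0000 + 0.5999·0.0000] = 0.0000
Node ud (S = 68.25): V_ud = e^(−0.01)·[0.4001·0.0000 + 0.5999·28.8125] = 17.1133
Node dd (S = 36.56): V_dd = e^(−0.01)·[0.4001·28.8125 + 0.5999·52.5781] = 42.6415
Node u (S = 91): V_u = e^(−0.01)·[0.4001·0.0000 + 0.5999·17.1133] = 10.1645
Node d (S = 48.75): V_d = e^(−0.01)·[0.4001·17.1133 + 0.5999·42.6415] = 32.1056
Node 0 (S = 65): V_0 = e^(−0.01)·[0.4001·10.1645 + 0.5999·32.1056] = 23.0953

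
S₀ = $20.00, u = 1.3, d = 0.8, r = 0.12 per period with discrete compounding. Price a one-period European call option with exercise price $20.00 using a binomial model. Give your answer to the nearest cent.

$3.43

Risk-neutral probability p = (1 + 0.12 − 0.8)/(1.3 − 0.8) = 0.3200/0.5000 = 0.6400
Terminal stock prices: S_u = 26, S_d = 16
Terminal payoffs (S − K): max(6, 0) = 6, max(-4, 0) = 0
Node 0 (S = 20): V_0 = 1/1.12·[0.6400·6.0000 + 0.3600·0.0000] = 3.4286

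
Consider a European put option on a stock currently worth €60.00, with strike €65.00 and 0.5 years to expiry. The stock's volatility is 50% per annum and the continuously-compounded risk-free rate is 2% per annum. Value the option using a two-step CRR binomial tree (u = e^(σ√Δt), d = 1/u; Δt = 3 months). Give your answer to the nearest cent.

CRR parameters: u = e^(σ√Δt) = e^(0.5·√0.25) = 1.2840, d = 1/u = 0.7788
Per-period rate: rΔt = 0.02·0.25 = 0.005, so R = e^0.005 = 1.0050
Risk-neutral probability p = (e^0.005 − 0.7788)/(1.2840 − 0.7788) = 0.2262/0.5052 = 0.4477
Terminal stock prices: S_uu = 98.92, S_ud = 60, S_dd = 36.39
Terminal payoffs (K − S): max(-33.92, 0) = 0, max(5, 0) = 5, max(28.61, 0) = 28.61
Node u (S = 77.04): V_u = e^(−0.005)·[0.4477·0.0000 + 0.5523·5.0000] = 2.7475
Node d (S = 46.73): V_d = e^(−0.005)·[0.4477·5.0000 + 0.5523·28.6082] = 17.9478
Node 0 (S = 60): V_0 = e^(−0.005)·[0.4477·2.7475 + 0.5523·17.9478] = 11.0864

€11.09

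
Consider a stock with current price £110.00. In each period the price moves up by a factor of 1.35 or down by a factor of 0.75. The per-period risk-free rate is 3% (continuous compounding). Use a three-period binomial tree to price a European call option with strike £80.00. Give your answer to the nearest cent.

£41.52

Risk-neutral probability p = (e^0.03 − 0.75)/(1.35 − 0.75) = 0.2805/0.6000 = 0.4674
Terminal stock prices: S_uuu = 270.6, S_uud = 150.4, S_udd = 83.53, S_ddd = 46.41
Terminal payoffs (S − K): max(190.6, 0) = 190.6, max(70.36, 0) = 70.36, max(3.531, 0) = 3.531, max(-33.59, 0) = 0
Node uu (S = 200.5): V_uu = e^(−0.03)·[0.4674·190.6413 + 0.5326·70.3563] = 122.8394
Node ud (S = 111.4): V_ud = e^(−0.03)·[0.4674·70.3563 + 0.5326·3.5312] = 33.7394
Node dd (S = 61.88): V_dd = e^(−0.03)·[0.4674·3.5312 + 0.5326·0.0000] = 1.6018
Node u (S = 148.5): V_u = e^(−0.03)·[0.4674·122.8394 + 0.5326·33.7394] = 73.1588
Node d (S = 82.5): V_d = e^(−0.03)·[0.4674·33.7394 + 0.5326·1.6018] = 16.1324
Node 0 (S = 110): V_0 = e^(−0.03)·[0.4674·73.1588 + 0.5326·16.1324] = 41.5233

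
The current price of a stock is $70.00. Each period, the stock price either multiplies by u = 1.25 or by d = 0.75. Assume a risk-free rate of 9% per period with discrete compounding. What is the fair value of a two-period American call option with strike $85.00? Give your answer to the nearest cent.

Risk-neutral probability p = (1 + 0.09 − 0.75)/(1.25 − 0.75) = 0.3400/0.5000 = 0.6800
Terminal stock prices: S_uu = 109.4, S_ud = 65.62, S_dd = 39.38
Terminal payoffs (S − K): max(24.38, 0) = 24.38, max(-19.38, 0) = 0, max(-45.62, 0) = 0
Node u (S = 87.5): continuation = 1/1.09·[0.6800·24.3750 + 0.3200·0.0000] = 15.2064; exercise value = 2.5000 ≤ continuation, so V_u = 15.2064
Node d (S = 52.5): continuation = 1/1.09·[0.6800·0.0000 + 0.3200·0.0000] = 0.0000; exercise value = 0.0000 ≤ continuation, so V_d = 0.0000
Node 0 (S = 70): continuation = 1/1.09·[0.6800·15.2064 + 0.3200·0.0000] = 9.4866; exercise value = 0.0000 ≤ continuation, so V_0 = 9.4866

$9.49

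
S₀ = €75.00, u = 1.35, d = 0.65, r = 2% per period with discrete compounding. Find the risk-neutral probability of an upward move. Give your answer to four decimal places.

p = 0.5286

Risk-neutral probability p = (1 + 0.02 − 0.65)/(1.35 − 0.65) = 0.3700/0.7000 = 0.5286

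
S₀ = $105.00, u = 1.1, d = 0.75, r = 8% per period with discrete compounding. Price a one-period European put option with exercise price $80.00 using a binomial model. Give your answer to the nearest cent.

Risk-neutral probability p = (1 + 0.08 − 0.75)/(1.1 − 0.75) = 0.3300/0.3500 = 0.9429
Terminal stock prices: S_u = 115.5, S_d = 78.75
Terminal payoffs (K − S): max(-35.5, 0) = 0, max(1.25, 0) = 1.25
Node 0 (S = 105): V_0 = 1/1.08·[0.9429·0.0000 + 0.0571·1.2500] = 0.0661

$0.07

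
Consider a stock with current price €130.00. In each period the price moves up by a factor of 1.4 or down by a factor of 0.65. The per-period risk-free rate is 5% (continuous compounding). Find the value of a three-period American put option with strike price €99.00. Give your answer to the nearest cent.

Risk-neutral probability p = (e^0.05 − 0.65)/(1.4 − 0.65) = 0.4013/0.7500 = 0.5350
Terminal stock prices: S_uuu = 356.7, S_uud = 165.6, S_udd = 76.9, S_ddd = 35.7
Terminal payoffs (K − S): max(-257.7, 0) = 0, max(-66.62, 0) = 0, max(22.1, 0) = 22.1, max(63.3, 0) = 63.3
Node uu (S = 254.8): continuation = e^(−0.05)·[0.5350·0.0000 + 0.4650·0.0000] = 0.0000; exercise value = 0.0000 ≤ continuation, so V_uu = 0.0000
Node ud (S = 118.3): continuation = e^(−0.05)·[0.5350·0.0000 + 0.4650·22.1050] = 9.7769; exercise value = 0.0000 ≤ continuation, so V_ud = 9.7769
Node dd (S = 54.93): continuation = e^(−0.05)·[0.5350·22.1050 + 0.4650·63.2987] = 39.2467; exercise value = 44.0750 > continuation, so V_dd = 44.0750 (exercise)
Node u (S = 182): continuation = e^(−0.05)·[0.5350·0.0000 + 0.4650·9.7769] = 4.3243; exercise value = 0.0000 ≤ continuation, so V_u = 4.3243
Node d (S = 84.5): continuation = e^(−0.05)·[0.5350·9.7769 + 0.4650·44.0750] = 24.4700; exercise value = 14.5000 ≤ continuation, so V_d = 24.4700
Node 0 (S = 130): continuation = e^(−0.05)·[0.5350·4.3243 + 0.4650·24.4700] = 13.0237; exercise value = 0.0000 ≤ continuation, so V_0 = 13.0237

€13.02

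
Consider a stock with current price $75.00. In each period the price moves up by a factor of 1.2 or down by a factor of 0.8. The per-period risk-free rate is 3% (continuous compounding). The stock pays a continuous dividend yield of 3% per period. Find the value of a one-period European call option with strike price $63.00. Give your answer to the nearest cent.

$13.10

Per-period risk-free factor R = e^0.03 = 1.0305; dividend-adjusted growth = e^(0.03−0.03) = 1.0000.
Risk-neutral probability p = (1.0000 − 0.8)/(1.2 − 0.8) = 0.2000/0.4000 = 0.5000
Terminal stock prices: S_u = 90, S_d = 60
Terminal payoffs (S − K): max(27, 0) = 27, max(-3, 0) = 0
Node 0 (S = 75): V_0 = e^(−0.03)·[0.5000·27.0000 + 0.5000·0.0000] = 13.1010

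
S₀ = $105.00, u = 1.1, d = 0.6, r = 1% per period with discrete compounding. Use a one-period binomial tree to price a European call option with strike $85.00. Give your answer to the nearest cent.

$24.76

Risk-neutral probability p = (1 + 0.01 − 0.6)/(1.1 − 0.6) = 0.4100/0.5000 = 0.8200
Terminal stock prices: S_u = 115.5, S_d = 63
Terminal payoffs (S − K): max(30.5, 0) = 30.5, max(-22, 0) = 0
Node 0 (S = 105): V_0 = 1/1.01·[0.8200·30.5000 + 0.1800·0.0000] = 24.7624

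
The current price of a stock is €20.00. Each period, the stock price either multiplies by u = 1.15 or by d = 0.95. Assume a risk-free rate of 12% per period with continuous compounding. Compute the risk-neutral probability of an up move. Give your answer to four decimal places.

p = 0.8875

Risk-neutral probability p = (e^0.12 − 0.95)/(1.15 − 0.95) = 0.1775/0.2000 = 0.8875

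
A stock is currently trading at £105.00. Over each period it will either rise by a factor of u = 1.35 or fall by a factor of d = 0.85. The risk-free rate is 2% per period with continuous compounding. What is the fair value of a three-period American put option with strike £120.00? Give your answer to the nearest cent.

£23.36

Risk-neutral probability p = (e^0.02 − 0.85)/(1.35 − 0.85) = 0.1702/0.5000 = 0.3404
Terminal stock prices: S_uuu = 258.3, S_uud = 162.7, S_udd = 102.4, S_ddd = 64.48
Terminal payoffs (K − S): max(-138.3, 0) = 0, max(-42.66, 0) = 0, max(17.59, 0) = 17.59, max(55.52, 0) = 55.52
Node uu (S = 191.4): continuation = e^(−0.02)·[0.3404·0.0000 + 0.6596·0.0000] = 0.0000; exercise value = 0.0000 ≤ continuation, so V_uu = 0.0000
Node ud (S = 120.5): continuation = e^(−0.02)·[0.3404·0.0000 + 0.6596·17.5856] = 11.3697; exercise value = 0.0000 ≤ continuation, so V_ud = 11.3697
Node dd (S = 75.86): continuation = e^(−0.02)·[0.3404·17.5856 + 0.6596·55.5169] = 41.7613; exercise value = 44.1375 > continuation, so V_dd = 44.1375 (exercise)
Node u (S = 141.8): continuation = e^(−0.02)·[0.3404·0.0000 + 0.6596·11.3697] = 7.3510; exercise value = 0.0000 ≤ continuation, so V_u = 7.3510
Node d (S = 89.25): continuation = e^(−0.02)·[0.3404·11.3697 + 0.6596·44.1375] = 32.3302; exercise value = 30.7500 ≤ continuation, so V_d = 32.3302
Node 0 (S = 105): continuation = e^(−0.02)·[0.3404·7.3510 + 0.6596·32.3302] = 23.3554; exercise value = 15.0000 ≤ continuation, so V_0 = 23.3554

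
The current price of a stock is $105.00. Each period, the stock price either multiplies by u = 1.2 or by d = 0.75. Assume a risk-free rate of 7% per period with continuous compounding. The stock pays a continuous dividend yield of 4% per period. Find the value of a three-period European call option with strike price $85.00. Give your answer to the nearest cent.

Per-period risk-free factor R = e^0.07 = 1.0725; dividend-adjusted growth = e^(0.07−0.04) = 1.0305.
Risk-neutral probability p = (1.0305 − 0.75)/(1.2 − 0.75) = 0.2805/0.4500 = 0.6232
Terminal stock prices: S_uuu = 181.4, S_uud = 113.4, S_udd = 70.88, S_ddd = 44.3
Terminal payoffs (S − K): max(96.44, 0) = 96.44, max(28.4, 0) = 28.4, max(-14.12, 0) = 0, max(-40.7, 0) = 0
Node uu (S = 151.2): V_uu = e^(−0.07)·[0.6232·96.4400 + 0.3768·28.4000] = 66.0179
Node ud (S = 94.5): V_ud = e^(−0.07)·[0.6232·28.4000 + 0.3768·0.0000] = 16.5032
Node dd (S = 59.06): V_dd = e^(−0.07)·[0.6232·0.0000 + 0.3768·0.0000] = 0.0000
Node u (S = 126): V_u = e^(−0.07)·[0.6232·66.0179 + 0.3768·16.5032] = 44.1604
Node d (S = 78.75): V_d = e^(−0.07)·[0.6232·16.5032 + 0.3768·0.0000] = 9.5900
Node 0 (S = 105): V_0 = e^(−0.07)·[0.6232·44.1604 + 0.3768·9.5900] = 29.0304

$29.03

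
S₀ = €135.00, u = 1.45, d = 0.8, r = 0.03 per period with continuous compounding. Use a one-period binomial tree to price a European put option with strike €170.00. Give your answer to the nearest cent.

€38.84

Risk-neutral probability p = (e^0.03 − 0.8)/(1.45 − 0.8) = 0.2305/0.6500 = 0.3545
Terminal stock prices: S_u = 195.8, S_d = 108
Terminal payoffs (K − S): max(-25.75, 0) = 0, max(62, 0) = 62
Node 0 (S = 135): V_0 = e^(−0.03)·[0.3545·0.0000 + 0.6455·62.0000] = 38.8355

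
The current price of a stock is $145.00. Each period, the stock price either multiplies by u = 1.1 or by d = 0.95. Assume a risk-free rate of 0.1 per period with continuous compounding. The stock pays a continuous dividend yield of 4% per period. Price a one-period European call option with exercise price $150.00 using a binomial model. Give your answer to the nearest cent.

$6.41

Per-period risk-free factor R = e^0.1 = 1.1052; dividend-adjusted growth = e^(0.1−0.04) = 1.0618.
Risk-neutral probability p = (1.0618 − 0.95)/(1.1 − 0.95) = 0.1118/0.1500 = 0.7456
Terminal stock prices: S_u = 159.5, S_d = 137.8
Terminal payoffs (S − K): max(9.5, 0) = 9.5, max(-12.25, 0) = 0
Node 0 (S = 145): V_0 = e^(−0.1)·[0.7456·9.5000 + 0.2544·0.0000] = 6.4089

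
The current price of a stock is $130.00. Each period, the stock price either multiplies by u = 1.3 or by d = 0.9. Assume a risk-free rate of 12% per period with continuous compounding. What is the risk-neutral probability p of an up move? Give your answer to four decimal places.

p = 0.5687

Risk-neutral probability p = (e^0.12 − 0.9)/(1.3 − 0.9) = 0.2275/0.4000 = 0.5687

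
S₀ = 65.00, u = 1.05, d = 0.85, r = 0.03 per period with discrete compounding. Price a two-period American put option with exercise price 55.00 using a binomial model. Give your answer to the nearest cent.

0.08

Risk-neutral probability p = (1 + 0.03 − 0.85)/(1.05 − 0.85) = 0.1800/0.2000 = 0.9000
Terminal stock prices: S_uu = 71.66, S_ud = 58.01, S_dd = 46.96
Terminal payoffs (K − S): max(-16.66, 0) = 0, max(-3.012, 0) = 0, max(8.038, 0) = 8.038
Node u (S = 68.25): continuation = 1/1.03·[0.9000·0.0000 + 0.1000·0.0000] = 0.0000; exercise value = 0.0000 ≤ continuation, so V_u = 0.0000
Node d (S = 55.25): continuation = 1/1.03·[0.9000·0.0000 + 0.1000·8.0375] = 0.7803; exercise value = 0.0000 ≤ continuation, so V_d = 0.7803
Node 0 (S = 65): continuation = 1/1.03·[0.9000·0.0000 + 0.1000·0.7803] = 0.0758; exercise value = 0.0000 ≤ continuation, so V_0 = 0.0758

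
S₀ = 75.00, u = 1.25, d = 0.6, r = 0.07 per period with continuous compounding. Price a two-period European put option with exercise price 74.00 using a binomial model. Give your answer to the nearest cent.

Risk-neutral probability p = (e^0.07 − 0.6)/(1.25 − 0.6) = 0.4725/0.6500 = 0.7269
Terminal stock prices: S_uu = 117.2, S_ud = 56.25, S_dd = 27
Terminal payoffs (K − S): max(-43.19, 0) = 0, max(17.75, 0) = 17.75, max(47, 0) = 47
Node u (S = 93.75): V_u = e^(−0.07)·[0.7269·0.0000 + 0.2731·17.7500] = 4.5192
Node d (S = 45): V_d = e^(−0.07)·[0.7269·17.7500 + 0.2731·47.0000] = 23.9971
Node 0 (S = 75): V_0 = e^(−0.07)·[0.7269·4.5192 + 0.2731·23.9971] = 9.1728

9.17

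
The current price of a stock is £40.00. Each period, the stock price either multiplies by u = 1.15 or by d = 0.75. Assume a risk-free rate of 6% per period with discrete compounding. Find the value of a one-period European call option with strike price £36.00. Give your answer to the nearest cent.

Risk-neutral probability p = (1 + 0.06 − 0.75)/(1.15 − 0.75) = 0.3100/0.4000 = 0.7750
Terminal stock prices: S_u = 46, S_d = 30
Terminal payoffs (S − K): max(10, 0) = 10, max(-6, 0) = 0
Node 0 (S = 40): V_0 = 1/1.06·[0.7750·10.0000 + 0.2250·0.0000] = 7.3113

£7.31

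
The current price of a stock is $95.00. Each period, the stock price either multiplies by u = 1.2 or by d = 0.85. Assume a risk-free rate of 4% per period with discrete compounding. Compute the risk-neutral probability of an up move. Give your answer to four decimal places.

p = 0.5429

Risk-neutral probability p = (1 + 0.04 − 0.85)/(1.2 − 0.85) = 0.1900/0.3500 = 0.5429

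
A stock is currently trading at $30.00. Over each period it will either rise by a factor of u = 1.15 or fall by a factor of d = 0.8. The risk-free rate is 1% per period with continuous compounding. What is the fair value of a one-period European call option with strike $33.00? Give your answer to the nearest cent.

Risk-neutral probability p = (e^0.01 − 0.8)/(1.15 − 0.8) = 0.2101/0.3500 = 0.6001
Terminal stock prices: S_u = 34.5, S_d = 24
Terminal payoffs (S − K): max(1.5, 0) = 1.5, max(-9, 0) = 0
Node 0 (S = 30): V_0 = e^(−0.01)·[0.6001·1.5000 + 0.3999·0.0000] = 0.8913

$0.89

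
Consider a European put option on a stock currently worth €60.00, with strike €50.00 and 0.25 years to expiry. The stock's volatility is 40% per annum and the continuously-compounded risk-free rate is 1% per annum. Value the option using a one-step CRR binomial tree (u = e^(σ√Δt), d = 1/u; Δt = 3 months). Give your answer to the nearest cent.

€0.48

CRR parameters: u = e^(σ√Δt) = e^(0.4·√0.25) = 1.2214, d = 1/u = 0.8187
Per-period rate: rΔt = 0.01·0.25 = 0.0025, so R = e^0.0025 = 1.0025
Risk-neutral probability p = (e^0.0025 − 0.8187)/(1.2214 − 0.8187) = 0.1838/0.4027 = 0.4564
Terminal stock prices: S_u = 73.28, S_d = 49.12
Terminal payoffs (K − S): max(-23.28, 0) = 0, max(0.8762, 0) = 0.8762
Node 0 (S = 60): V_0 = e^(−0.0025)·[0.4564·0.0000 + 0.5436·0.8762] = 0.4751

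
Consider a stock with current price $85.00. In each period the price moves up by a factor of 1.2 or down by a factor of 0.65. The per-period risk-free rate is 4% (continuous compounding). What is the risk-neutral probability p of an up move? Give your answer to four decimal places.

p = 0.7106

Risk-neutral probability p = (e^0.04 − 0.65)/(1.2 − 0.65) = 0.3908/0.5500 = 0.7106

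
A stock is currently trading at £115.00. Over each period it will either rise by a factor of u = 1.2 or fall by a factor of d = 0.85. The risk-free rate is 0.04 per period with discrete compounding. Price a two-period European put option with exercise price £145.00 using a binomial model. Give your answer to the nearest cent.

Risk-neutral probability p = (1 + 0.04 − 0.85)/(1.2 − 0.85) = 0.1900/0.3500 = 0.5429
Terminal stock prices: S_uu = 165.6, S_ud = 117.3, S_dd = 83.09
Terminal payoffs (K − S): max(-20.6, 0) = 0, max(27.7, 0) = 27.7, max(61.91, 0) = 61.91
Node u (S = 138): V_u = 1/1.04·[0.5429·0.0000 + 0.4571·27.7000] = 12.1758
Node d (S = 97.75): V_d = 1/1.04·[0.5429·27.7000 + 0.4571·61.9125] = 41.6731
Node 0 (S = 115): V_0 = 1/1.04·[0.5429·12.1758 + 0.4571·41.6731] = 24.6733

£24.67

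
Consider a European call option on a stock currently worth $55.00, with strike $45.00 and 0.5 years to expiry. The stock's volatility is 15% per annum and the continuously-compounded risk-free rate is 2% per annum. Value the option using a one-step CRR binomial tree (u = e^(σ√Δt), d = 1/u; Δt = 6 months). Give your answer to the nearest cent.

$10.45

CRR parameters: u = e^(σ√Δt) = e^(0.15·√0.5) = 1.1119, d = 1/u = 0.8994
Per-period rate: rΔt = 0.02·0.5 = 0.01, so R = e^0.01 = 1.0101
Risk-neutral probability p = (e^0.01 − 0.8994)/(1.1119 − 0.8994) = 0.1107/0.2125 = 0.5208
Terminal stock prices: S_u = 61.15, S_d = 49.47
Terminal payoffs (S − K): max(16.15, 0) = 16.15, max(4.465, 0) = 4.465
Node 0 (S = 55): V_0 = e^(−0.01)·[0.5208·16.1542 + 0.4792·4.4651] = 10.4478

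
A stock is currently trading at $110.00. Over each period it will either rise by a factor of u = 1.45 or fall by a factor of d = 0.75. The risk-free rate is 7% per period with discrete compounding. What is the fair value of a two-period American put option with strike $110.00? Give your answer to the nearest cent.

Risk-neutral probability p = (1 + 0.07 − 0.75)/(1.45 − 0.75) = 0.3200/0.7000 = 0.4571
Terminal stock prices: S_uu = 231.3, S_ud = 119.6, S_dd = 61.88
Terminal payoffs (K − S): max(-121.3, 0) = 0, max(-9.625, 0) = 0, max(48.12, 0) = 48.12
Node u (S = 159.5): continuation = 1/1.07·[0.4571·0.0000 + 0.5429·0.0000] = 0.0000; exercise value = 0.0000 ≤ continuation, so V_u = 0.0000
Node d (S = 82.5): continuation = 1/1.07·[0.4571·0.0000 + 0.5429·48.1250] = 24.4159; exercise value = 27.5000 > continuation, so V_d = 27.5000 (exercise)
Node 0 (S = 110): continuation = 1/1.07·[0.4571·0.0000 + 0.5429·27.5000] = 13.9519; exercise value = 0.0000 ≤ continuation, so V_0 = 13.9519

$13.95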